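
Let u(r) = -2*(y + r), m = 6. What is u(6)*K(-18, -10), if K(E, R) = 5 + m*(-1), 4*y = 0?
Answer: 12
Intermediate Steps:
y = 0 (y = (1/4)*0 = 0)
u(r) = -2*r (u(r) = -2*(0 + r) = -2*r)
K(E, R) = -1 (K(E, R) = 5 + 6*(-1) = 5 - 6 = -1)
u(6)*K(-18, -10) = -2*6*(-1) = -12*(-1) = 12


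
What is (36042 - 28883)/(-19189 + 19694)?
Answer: 7159/505 ≈ 14.176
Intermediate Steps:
(36042 - 28883)/(-19189 + 19694) = 7159/505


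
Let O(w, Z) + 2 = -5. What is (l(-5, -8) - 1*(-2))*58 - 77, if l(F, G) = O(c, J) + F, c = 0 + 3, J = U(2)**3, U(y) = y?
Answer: -657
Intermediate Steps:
J = 8 (J = 2**3 = 8)
c = 3
O(w, Z) = -7 (O(w, Z) = -2 - 5 = -7)
l(F, G) = -7 + F
(l(-5, -8) - 1*(-2))*58 - 77 = ((-7 - 5) - 1*(-2))*58 - 77 = (-12 + 2)*58 - 77 = -10*58 - 77 = -580 - 77 = -657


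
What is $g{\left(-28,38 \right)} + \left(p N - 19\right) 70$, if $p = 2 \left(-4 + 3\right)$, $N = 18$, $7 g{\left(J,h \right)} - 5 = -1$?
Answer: $- \frac{26946}{7} \approx -3849.4$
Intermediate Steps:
$g{\left(J,h \right)} = \frac{4}{7}$ ($g{\left(J,h \right)} = \frac{5}{7} + \frac{1}{7} \left(-1\right) = \frac{5}{7} - \frac{1}{7} = \frac{4}{7}$)
$p = -2$ ($p = 2 \left(-1\right) = -2$)
$g{\left(-28,38 \right)} + \left(p N - 19\right) 70 = \frac{4}{7} + \left(\left(-2\right) 18 - 19\right) 70 = \frac{4}{7} + \left(-36 - 19\right) 70 = \frac{4}{7} - 3850 = - \frac{26946}{7}$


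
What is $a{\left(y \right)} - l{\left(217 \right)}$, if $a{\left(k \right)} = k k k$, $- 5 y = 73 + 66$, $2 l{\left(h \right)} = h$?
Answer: $- \frac{5398363}{250} \approx -21593.0$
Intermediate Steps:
$l{\left(h \right)} = \frac{h}{2}$
$y = - \frac{139}{5}$ ($y = - \frac{73 + 66}{5} = \left(- \frac{1}{5}\right) 139 = - \frac{139}{5} \approx -27.8$)
$a{\left(k \right)} = k^{3}$ ($a{\left(k \right)} = k^{2} k = k^{3}$)
$a{\left(y \right)} - l{\left(217 \right)} = \left(- \frac{139}{5}\right)^{3} - \frac{1}{2} \cdot 217 = - \frac{2685619}{125} - \frac{217}{2} = - \frac{5398363}{250}$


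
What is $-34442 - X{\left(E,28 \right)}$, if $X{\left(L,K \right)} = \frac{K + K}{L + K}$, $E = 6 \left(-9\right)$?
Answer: $- \frac{447718}{13} \approx -34440.0$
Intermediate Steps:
$E = -54$
$X{\left(L,K \right)} = \frac{2 K}{K + L}$
$-34442 - X{\left(E,28 \right)} = -34442 - 2 \cdot 28 \frac{1}{28 - 54} = -34442 - 2 \cdot 28 \frac{1}{-26} = -34442 - 2 \cdot 28 \left(- \frac{1}{26}\right) = -34442 - - \frac{28}{13} = -34442 + \frac{28}{13} = - \frac{447718}{13}$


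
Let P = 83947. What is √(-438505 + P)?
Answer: I*√354558 ≈ 595.45*I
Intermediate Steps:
√(-438505 + P) = √(-438505 + 83947) = √(-354558) = I*√354558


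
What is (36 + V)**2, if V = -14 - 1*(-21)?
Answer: 1849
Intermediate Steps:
V = 7 (V = -14 + 21 = 7)
(36 + V)**2 = (36 + 7)**2 = 43**2 = 1849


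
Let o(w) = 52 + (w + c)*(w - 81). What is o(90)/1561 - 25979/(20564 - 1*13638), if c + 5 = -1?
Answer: -34957011/10811486 ≈ -3.2333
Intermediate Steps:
c = -6 (c = -5 - 1 = -6)
o(w) = 52 + (-81 + w)*(-6 + w) (o(w) = 52 + (w - 6)*(w - 81) = 52 + (-6 + w)*(-81 + w) = 52 + (-81 + w)*(-6 + w))
o(90)/1561 - 25979/(20564 - 1*13638) = (538 + 90² - 87*90)/1561 - 25979/(20564 - 1*13638) = (538 + 8100 - 7830)*(1/1561) - 25979/(20564 - 13638) = 808*(1/1561) - 25979/6926 = 808/1561 - 25979*1/6926 = 808/1561 - 25979/6926 = -34957011/10811486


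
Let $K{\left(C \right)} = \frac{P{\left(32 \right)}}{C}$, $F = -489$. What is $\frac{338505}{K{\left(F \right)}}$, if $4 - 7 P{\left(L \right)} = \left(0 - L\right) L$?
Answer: $- \frac{1158702615}{1028} \approx -1.1271 \cdot 10^{6}$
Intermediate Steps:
$P{\left(L \right)} = \frac{4}{7} + \frac{L^{2}}{7}$ ($P{\left(L \right)} = \frac{4}{7} - \frac{\left(0 - L\right) L}{7} = \frac{4}{7} - \frac{- L L}{7} = \frac{4}{7} - \frac{\left(-1\right) L^{2}}{7} = \frac{4}{7} + \frac{L^{2}}{7}$)
$K{\left(C \right)} = \frac{1028}{7 C}$ ($K{\left(C \right)} = \frac{\frac{4}{7} + \frac{32^{2}}{7}}{C} = \frac{\frac{4}{7} + \frac{1}{7} \cdot 1024}{C} = \frac{\frac{4}{7} + \frac{1024}{7}}{C} = \frac{1028}{7 C}$)
$\frac{338505}{K{\left(F \right)}} = \frac{338505}{\frac{1028}{7} \frac{1}{-489}} = \frac{338505}{\frac{1028}{7} \left(- \frac{1}{489}\right)} = \frac{338505}{- \frac{1028}{3423}} = 338505 \left(- \frac{3423}{1028}\right) = - \frac{1158702615}{1028}$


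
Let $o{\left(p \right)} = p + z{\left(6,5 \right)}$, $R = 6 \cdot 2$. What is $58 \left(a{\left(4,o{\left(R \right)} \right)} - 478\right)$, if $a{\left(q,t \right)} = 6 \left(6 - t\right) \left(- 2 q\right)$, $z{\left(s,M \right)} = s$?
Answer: $5684$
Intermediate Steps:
$R = 12$
$o{\left(p \right)} = 6 + p$ ($o{\left(p \right)} = p + 6 = 6 + p$)
$a{\left(q,t \right)} = - 2 q \left(36 - 6 t\right)$ ($a{\left(q,t \right)} = \left(36 - 6 t\right) \left(- 2 q\right) = - 2 q \left(36 - 6 t\right)$)
$58 \left(a{\left(4,o{\left(R \right)} \right)} - 478\right) = 58 \left(12 \cdot 4 \left(-6 + \left(6 + 12\right)\right) - 478\right) = 58 \left(12 \cdot 4 \left(-6 + 18\right) - 478\right) = 58 \left(12 \cdot 4 \cdot 12 - 478\right) = 58 \left(576 - 478\right) = 58 \cdot 98 = 5684$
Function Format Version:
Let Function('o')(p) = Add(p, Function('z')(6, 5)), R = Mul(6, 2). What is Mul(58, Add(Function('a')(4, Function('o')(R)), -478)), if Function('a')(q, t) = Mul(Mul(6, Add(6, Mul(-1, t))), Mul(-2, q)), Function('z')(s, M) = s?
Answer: 5684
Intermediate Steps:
R = 12
Function('o')(p) = Add(6, p) (Function('o')(p) = Add(p, 6) = Add(6, p))
Function('a')(q, t) = Mul(-2, q, Add(36, Mul(-6, t))) (Function('a')(q, t) = Mul(Add(36, Mul(-6, t)), Mul(-2, q)) = Mul(-2, q, Add(36, Mul(-6, t))))
Mul(58, Add(Function('a')(4, Function('o')(R)), -478)) = Mul(58, Add(Mul(12, 4, Add(-6, Add(6, 12))), -478)) = Mul(58, Add(Mul(12, 4, Add(-6, 18)), -478)) = Mul(58, Add(Mul(12, 4, 12), -478)) = Mul(58, Add(576, -478)) = Mul(58, 98) = 5684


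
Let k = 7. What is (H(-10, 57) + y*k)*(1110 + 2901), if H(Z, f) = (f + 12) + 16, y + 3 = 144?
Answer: 4299792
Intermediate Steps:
y = 141 (y = -3 + 144 = 141)
H(Z, f) = 28 + f (H(Z, f) = (12 + f) + 16 = 28 + f)
(H(-10, 57) + y*k)*(1110 + 2901) = ((28 + 57) + 141*7)*(1110 + 2901) = (85 + 987)*4011 = 1072*4011 = 4299792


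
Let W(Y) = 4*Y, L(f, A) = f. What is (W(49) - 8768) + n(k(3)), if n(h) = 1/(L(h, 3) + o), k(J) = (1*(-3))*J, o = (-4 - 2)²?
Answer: -231443/27 ≈ -8572.0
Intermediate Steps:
o = 36 (o = (-6)² = 36)
k(J) = -3*J
n(h) = 1/(36 + h) (n(h) = 1/(h + 36) = 1/(36 + h))
(W(49) - 8768) + n(k(3)) = (4*49 - 8768) + 1/(36 - 3*3) = (196 - 8768) + 1/(36 - 9) = -8572 + 1/27 = -231443/27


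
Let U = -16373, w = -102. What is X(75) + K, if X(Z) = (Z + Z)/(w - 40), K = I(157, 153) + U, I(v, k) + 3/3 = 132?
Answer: -1153257/71 ≈ -16243.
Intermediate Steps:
I(v, k) = 131 (I(v, k) = -1 + 132 = 131)
K = -16242 (K = 131 - 16373 = -16242)
X(Z) = -Z/71 (X(Z) = (Z + Z)/(-102 - 40) = (2*Z)/(-142) = (2*Z)*(-1/142) = -Z/71)
X(75) + K = -1/71*75 - 16242 = -75/71 - 16242 = -1153257/71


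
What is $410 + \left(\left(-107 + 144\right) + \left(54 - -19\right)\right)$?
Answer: $520$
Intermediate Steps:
$410 + \left(\left(-107 + 144\right) + \left(54 - -19\right)\right) = 410 + \left(37 + \left(54 + 19\right)\right) = 410 + \left(37 + 73\right) = 410 + 110 = 520$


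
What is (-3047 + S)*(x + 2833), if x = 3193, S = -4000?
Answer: -42465222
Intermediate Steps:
(-3047 + S)*(x + 2833) = (-3047 - 4000)*(3193 + 2833) = -7047*6026 = -42465222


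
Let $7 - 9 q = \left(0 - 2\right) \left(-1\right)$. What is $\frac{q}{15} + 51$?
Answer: $\frac{1378}{27} \approx 51.037$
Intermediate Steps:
$q = \frac{5}{9}$ ($q = \frac{7}{9} - \frac{\left(0 - 2\right) \left(-1\right)}{9} = \frac{7}{9} - \frac{\left(-2\right) \left(-1\right)}{9} = \frac{7}{9} - \frac{2}{9} = \frac{5}{9} \approx 0.55556$)
$\frac{q}{15} + 51 = \frac{5}{9 \cdot 15} + 51 = \frac{5}{9} \cdot \frac{1}{15} + 51 = \frac{1}{27} + 51 = \frac{1378}{27}$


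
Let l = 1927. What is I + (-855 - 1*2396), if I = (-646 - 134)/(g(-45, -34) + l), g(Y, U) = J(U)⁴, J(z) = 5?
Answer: -2074333/638 ≈ -3251.3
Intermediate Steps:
g(Y, U) = 625 (g(Y, U) = 5⁴ = 625)
I = -195/638 (I = (-646 - 134)/(625 + 1927) = -780/2552 = -780*1/2552 = -195/638 ≈ -0.30564)
I + (-855 - 1*2396) = -195/638 + (-855 - 1*2396) = -195/638 + (-855 - 2396) = -195/638 - 3251 = -2074333/638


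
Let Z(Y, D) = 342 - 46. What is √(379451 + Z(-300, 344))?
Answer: √379747 ≈ 616.24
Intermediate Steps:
Z(Y, D) = 296
√(379451 + Z(-300, 344)) = √(379451 + 296) = √379747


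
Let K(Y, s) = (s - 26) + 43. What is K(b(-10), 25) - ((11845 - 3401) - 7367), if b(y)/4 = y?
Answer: -1035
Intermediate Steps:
b(y) = 4*y
K(Y, s) = 17 + s (K(Y, s) = (-26 + s) + 43 = 17 + s)
K(b(-10), 25) - ((11845 - 3401) - 7367) = (17 + 25) - ((11845 - 3401) - 7367) = 42 - (8444 - 7367) = 42 - 1*1077 = 42 - 1077 = -1035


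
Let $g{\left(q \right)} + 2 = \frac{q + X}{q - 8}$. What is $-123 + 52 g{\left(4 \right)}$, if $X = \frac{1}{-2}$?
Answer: $- \frac{545}{2} \approx -272.5$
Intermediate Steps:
$X = - \frac{1}{2} \approx -0.5$
$g{\left(q \right)} = -2 + \frac{- \frac{1}{2} + q}{-8 + q}$ ($g{\left(q \right)} = -2 + \frac{q - \frac{1}{2}}{q - 8} = -2 + \frac{- \frac{1}{2} + q}{-8 + q}$)
$-123 + 52 g{\left(4 \right)} = -123 + 52 \frac{\frac{31}{2} - 4}{-8 + 4} = -123 + 52 \frac{\frac{31}{2} - 4}{-4} = -123 + 52 \left(\left(- \frac{1}{4}\right) \frac{23}{2}\right) = -123 + 52 \left(- \frac{23}{8}\right) = -123 - \frac{299}{2} = - \frac{545}{2}$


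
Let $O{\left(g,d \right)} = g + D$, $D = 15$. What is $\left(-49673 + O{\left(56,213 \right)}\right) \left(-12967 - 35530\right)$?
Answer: $2405548194$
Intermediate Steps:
$O{\left(g,d \right)} = 15 + g$ ($O{\left(g,d \right)} = g + 15 = 15 + g$)
$\left(-49673 + O{\left(56,213 \right)}\right) \left(-12967 - 35530\right) = \left(-49673 + \left(15 + 56\right)\right) \left(-12967 - 35530\right) = \left(-49673 + 71\right) \left(-48497\right) = \left(-49602\right) \left(-48497\right) = 2405548194$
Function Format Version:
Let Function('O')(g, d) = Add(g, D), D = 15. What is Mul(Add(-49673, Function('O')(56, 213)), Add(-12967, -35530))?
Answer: 2405548194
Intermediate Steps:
Function('O')(g, d) = Add(15, g) (Function('O')(g, d) = Add(g, 15) = Add(15, g))
Mul(Add(-49673, Function('O')(56, 213)), Add(-12967, -35530)) = Mul(Add(-49673, Add(15, 56)), Add(-12967, -35530)) = Mul(Add(-49673, 71), -48497) = Mul(-49602, -48497) = 2405548194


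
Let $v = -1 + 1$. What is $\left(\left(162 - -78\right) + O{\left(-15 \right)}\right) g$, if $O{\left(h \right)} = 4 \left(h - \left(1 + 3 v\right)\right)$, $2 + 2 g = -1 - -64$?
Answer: $5368$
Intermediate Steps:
$v = 0$
$g = \frac{61}{2}$ ($g = -1 + \frac{-1 - -64}{2} = -1 + \frac{-1 + 64}{2} = -1 + \frac{1}{2} \cdot 63 = -1 + \frac{63}{2} = \frac{61}{2} \approx 30.5$)
$O{\left(h \right)} = -4 + 4 h$ ($O{\left(h \right)} = 4 \left(h - 1\right) = 4 \left(-1 + h\right) = -4 + 4 h$)
$\left(\left(162 - -78\right) + O{\left(-15 \right)}\right) g = \left(\left(162 - -78\right) + \left(-4 + 4 \left(-15\right)\right)\right) \frac{61}{2} = \left(\left(162 + 78\right) - 64\right) \frac{61}{2} = \left(240 - 64\right) \frac{61}{2} = 176 \cdot \frac{61}{2} = 5368$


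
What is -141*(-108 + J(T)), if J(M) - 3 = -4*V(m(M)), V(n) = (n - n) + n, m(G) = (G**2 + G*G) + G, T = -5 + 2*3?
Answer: 16497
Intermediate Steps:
T = 1 (T = -5 + 6 = 1)
m(G) = G + 2*G**2 (m(G) = (G**2 + G**2) + G = 2*G**2 + G = G + 2*G**2)
V(n) = n (V(n) = 0 + n = n)
J(M) = 3 - 4*M*(1 + 2*M)
-141*(-108 + J(T)) = -141*(-108 + (3 - 4*1*(1 + 2*1))) = -141*(-108 + (3 - 4*1*(1 + 2))) = -141*(-108 + (3 - 4*1*3)) = -141*(-108 + (3 - 12)) = -141*(-108 - 9) = -141*(-117) = 16497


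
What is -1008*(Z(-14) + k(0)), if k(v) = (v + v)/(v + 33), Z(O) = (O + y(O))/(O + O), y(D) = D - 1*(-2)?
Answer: -936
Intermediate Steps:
y(D) = 2 + D (y(D) = D + 2 = 2 + D)
Z(O) = (2 + 2*O)/(2*O) (Z(O) = (O + (2 + O))/(O + O) = (2 + 2*O)/((2*O)) = (2 + 2*O)*(1/(2*O)) = (2 + 2*O)/(2*O))
k(v) = 2*v/(33 + v) (k(v) = (2*v)/(33 + v) = 2*v/(33 + v))
-1008*(Z(-14) + k(0)) = -1008*((1 - 14)/(-14) + 2*0/(33 + 0)) = -1008*(-1/14*(-13) + 2*0/33) = -1008*(13/14 + 2*0*(1/33)) = -1008*(13/14 + 0) = -1008*13/14 = -936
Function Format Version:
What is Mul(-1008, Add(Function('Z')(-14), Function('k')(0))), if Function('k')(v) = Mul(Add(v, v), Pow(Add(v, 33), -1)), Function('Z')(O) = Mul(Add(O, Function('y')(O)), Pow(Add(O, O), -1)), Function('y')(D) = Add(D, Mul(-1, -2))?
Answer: -936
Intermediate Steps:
Function('y')(D) = Add(2, D) (Function('y')(D) = Add(D, 2) = Add(2, D))
Function('Z')(O) = Mul(Rational(1, 2), Pow(O, -1), Add(2, Mul(2, O))) (Function('Z')(O) = Mul(Add(O, Add(2, O)), Pow(Add(O, O), -1)) = Mul(Add(2, Mul(2, O)), Pow(Mul(2, O), -1)) = Mul(Add(2, Mul(2, O)), Mul(Rational(1, 2), Pow(O, -1))) = Mul(Rational(1, 2), Pow(O, -1), Add(2, Mul(2, O))))
Function('k')(v) = Mul(2, v, Pow(Add(33, v), -1)) (Function('k')(v) = Mul(Mul(2, v), Pow(Add(33, v), -1)) = Mul(2, v, Pow(Add(33, v), -1)))
Mul(-1008, Add(Function('Z')(-14), Function('k')(0))) = Mul(-1008, Add(Mul(Pow(-14, -1), Add(1, -14)), Mul(2, 0, Pow(Add(33, 0), -1)))) = Mul(-1008, Add(Mul(Rational(-1, 14), -13), Mul(2, 0, Pow(33, -1)))) = Mul(-1008, Add(Rational(13, 14), Mul(2, 0, Rational(1, 33)))) = Mul(-1008, Add(Rational(13, 14), 0)) = Mul(-1008, Rational(13, 14)) = -936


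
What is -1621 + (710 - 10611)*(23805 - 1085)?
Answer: -224952341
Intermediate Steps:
-1621 + (710 - 10611)*(23805 - 1085) = -1621 - 9901*22720 = -1621 - 224950720 = -224952341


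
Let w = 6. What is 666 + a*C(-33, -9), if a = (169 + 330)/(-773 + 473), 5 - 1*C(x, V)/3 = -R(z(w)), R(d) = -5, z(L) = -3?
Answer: 666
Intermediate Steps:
C(x, V) = 0 (C(x, V) = 15 - (-3)*(-5) = 15 - 3*5 = 15 - 15 = 0)
a = -499/300 (a = 499/(-300) = 499*(-1/300) = -499/300 ≈ -1.6633)
666 + a*C(-33, -9) = 666 - 499/300*0 = 666 + 0 = 666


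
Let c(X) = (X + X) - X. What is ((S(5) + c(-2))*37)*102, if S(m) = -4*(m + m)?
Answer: -158508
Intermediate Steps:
S(m) = -8*m
c(X) = X (c(X) = 2*X - X = X)
((S(5) + c(-2))*37)*102 = ((-8*5 - 2)*37)*102 = ((-40 - 2)*37)*102 = -42*37*102 = -1554*102 = -158508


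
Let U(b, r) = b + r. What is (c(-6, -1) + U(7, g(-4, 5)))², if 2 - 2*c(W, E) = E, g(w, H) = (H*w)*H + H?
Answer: 29929/4 ≈ 7482.3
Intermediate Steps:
g(w, H) = H + w*H² (g(w, H) = w*H² + H = H + w*H²)
c(W, E) = 1 - E/2
(c(-6, -1) + U(7, g(-4, 5)))² = ((1 - ½*(-1)) + (7 + 5*(1 + 5*(-4))))² = ((1 + ½) + (7 + 5*(1 - 20)))² = (3/2 + (7 + 5*(-19)))² = (3/2 + (7 - 95))² = (3/2 - 88)² = (-173/2)² = 29929/4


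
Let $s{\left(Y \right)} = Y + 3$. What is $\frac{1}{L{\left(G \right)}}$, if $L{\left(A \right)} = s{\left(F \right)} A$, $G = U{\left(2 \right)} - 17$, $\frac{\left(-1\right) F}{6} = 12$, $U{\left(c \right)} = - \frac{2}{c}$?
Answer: $\frac{1}{1242} \approx 0.00080515$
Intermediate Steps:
$F = -72$ ($F = \left(-6\right) 12 = -72$)
$s{\left(Y \right)} = 3 + Y$
$G = -18$ ($G = - \frac{2}{2} - 17 = \left(-2\right) \frac{1}{2} - 17 = -1 - 17 = -18$)
$L{\left(A \right)} = - 69 A$ ($L{\left(A \right)} = \left(3 - 72\right) A = - 69 A$)
$\frac{1}{L{\left(G \right)}} = \frac{1}{\left(-69\right) \left(-18\right)} = \frac{1}{1242}$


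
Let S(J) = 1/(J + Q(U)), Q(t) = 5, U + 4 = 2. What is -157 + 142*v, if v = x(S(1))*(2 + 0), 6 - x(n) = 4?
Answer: 411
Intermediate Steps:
U = -2 (U = -4 + 2 = -2)
S(J) = 1/(5 + J) (S(J) = 1/(J + 5) = 1/(5 + J))
x(n) = 2 (x(n) = 6 - 1*4 = 6 - 4 = 2)
v = 4 (v = 2*(2 + 0) = 2*2 = 4)
-157 + 142*v = -157 + 142*4 = -157 + 568 = 411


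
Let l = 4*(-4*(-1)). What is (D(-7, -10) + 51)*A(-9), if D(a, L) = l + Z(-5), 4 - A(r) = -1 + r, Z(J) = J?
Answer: 868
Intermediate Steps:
A(r) = 5 - r (A(r) = 4 - (-1 + r) = 4 + (1 - r) = 5 - r)
l = 16 (l = 4*4 = 16)
D(a, L) = 11 (D(a, L) = 16 - 5 = 11)
(D(-7, -10) + 51)*A(-9) = (11 + 51)*(5 - 1*(-9)) = 62*(5 + 9) = 62*14 = 868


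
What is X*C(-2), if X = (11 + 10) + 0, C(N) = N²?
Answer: 84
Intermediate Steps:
X = 21 (X = 21 + 0 = 21)
X*C(-2) = 21*(-2)² = 21*4 = 84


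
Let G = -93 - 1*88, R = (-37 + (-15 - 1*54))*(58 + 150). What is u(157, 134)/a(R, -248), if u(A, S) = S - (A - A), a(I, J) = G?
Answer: -134/181 ≈ -0.74033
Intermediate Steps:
R = -22048 (R = (-37 + (-15 - 54))*208 = (-37 - 69)*208 = -106*208 = -22048)
G = -181 (G = -93 - 88 = -181)
a(I, J) = -181
u(A, S) = S (u(A, S) = S - 1*0 = S + 0 = S)
u(157, 134)/a(R, -248) = 134/(-181) = 134*(-1/181) = -134/181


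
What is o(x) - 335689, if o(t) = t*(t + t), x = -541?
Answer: 249673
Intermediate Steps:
o(t) = 2*t² (o(t) = t*(2*t) = 2*t²)
o(x) - 335689 = 2*(-541)² - 335689 = 2*292681 - 335689 = 585362 - 335689 = 249673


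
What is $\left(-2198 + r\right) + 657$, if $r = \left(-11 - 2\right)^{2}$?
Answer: $-1372$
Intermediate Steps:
$r = 169$ ($r = \left(-13\right)^{2} = 169$)
$\left(-2198 + r\right) + 657 = \left(-2198 + 169\right) + 657 = -2029 + 657 = -1372$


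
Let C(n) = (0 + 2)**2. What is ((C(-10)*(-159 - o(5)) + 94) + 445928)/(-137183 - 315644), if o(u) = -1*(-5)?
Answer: -445366/452827 ≈ -0.98352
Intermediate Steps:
o(u) = 5
C(n) = 4 (C(n) = 2**2 = 4)
((C(-10)*(-159 - o(5)) + 94) + 445928)/(-137183 - 315644) = ((4*(-159 - 1*5) + 94) + 445928)/(-137183 - 315644) = ((4*(-159 - 5) + 94) + 445928)/(-452827) = ((4*(-164) + 94) + 445928)*(-1/452827) = ((-656 + 94) + 445928)*(-1/452827) = (-562 + 445928)*(-1/452827) = 445366*(-1/452827) = -445366/452827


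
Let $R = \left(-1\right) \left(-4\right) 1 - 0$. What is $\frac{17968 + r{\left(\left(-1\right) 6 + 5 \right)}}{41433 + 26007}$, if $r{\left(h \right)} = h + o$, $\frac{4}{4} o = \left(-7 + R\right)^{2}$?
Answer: $\frac{749}{2810} \approx 0.26655$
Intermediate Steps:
$R = 4$ ($R = 4 \cdot 1 + 0 = 4 + 0 = 4$)
$o = 9$ ($o = \left(-7 + 4\right)^{2} = \left(-3\right)^{2} = 9$)
$r{\left(h \right)} = 9 + h$ ($r{\left(h \right)} = h + 9 = 9 + h$)
$\frac{17968 + r{\left(\left(-1\right) 6 + 5 \right)}}{41433 + 26007} = \frac{17968 + \left(9 + \left(\left(-1\right) 6 + 5\right)\right)}{41433 + 26007} = \frac{17968 + \left(9 + \left(-6 + 5\right)\right)}{67440} = \left(17968 + \left(9 - 1\right)\right) \frac{1}{67440} = \left(17968 + 8\right) \frac{1}{67440} = 17976 \cdot \frac{1}{67440} = \frac{749}{2810}$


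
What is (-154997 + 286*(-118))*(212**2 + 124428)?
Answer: -31968118140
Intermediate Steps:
(-154997 + 286*(-118))*(212**2 + 124428) = (-154997 - 33748)*(44944 + 124428) = -188745*169372 = -31968118140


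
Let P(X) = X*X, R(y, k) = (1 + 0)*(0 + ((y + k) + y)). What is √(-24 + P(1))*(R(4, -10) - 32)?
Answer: -34*I*√23 ≈ -163.06*I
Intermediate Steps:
R(y, k) = k + 2*y (R(y, k) = 1*(0 + ((k + y) + y)) = 1*(0 + (k + 2*y)) = 1*(k + 2*y) = k + 2*y)
P(X) = X²
√(-24 + P(1))*(R(4, -10) - 32) = √(-24 + 1²)*((-10 + 2*4) - 32) = √(-24 + 1)*((-10 + 8) - 32) = √(-23)*(-2 - 32) = (I*√23)*(-34) = -34*I*√23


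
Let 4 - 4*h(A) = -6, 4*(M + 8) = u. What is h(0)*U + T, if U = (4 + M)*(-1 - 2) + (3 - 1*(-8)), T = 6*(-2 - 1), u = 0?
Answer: 79/2 ≈ 39.500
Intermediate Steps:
M = -8 (M = -8 + (1/4)*0 = -8 + 0 = -8)
h(A) = 5/2 (h(A) = 1 - 1/4*(-6) = 1 + 3/2 = 5/2)
T = -18 (T = 6*(-3) = -18)
U = 23 (U = (4 - 8)*(-1 - 2) + (3 - 1*(-8)) = -4*(-3) + (3 + 8) = 12 + 11 = 23)
h(0)*U + T = (5/2)*23 - 18 = 115/2 - 18 = 79/2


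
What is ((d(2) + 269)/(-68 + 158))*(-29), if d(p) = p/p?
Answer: -87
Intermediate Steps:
d(p) = 1
((d(2) + 269)/(-68 + 158))*(-29) = ((1 + 269)/(-68 + 158))*(-29) = (270/90)*(-29) = (270*(1/90))*(-29) = 3*(-29) = -87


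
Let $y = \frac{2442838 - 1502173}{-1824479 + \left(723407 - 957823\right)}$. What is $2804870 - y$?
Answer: $\frac{1154986751863}{411779} \approx 2.8049 \cdot 10^{6}$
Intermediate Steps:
$y = - \frac{188133}{411779}$ ($y = \frac{940665}{-1824479 + \left(723407 - 957823\right)} = \frac{940665}{-1824479 - 234416} = \frac{940665}{-2058895} = 940665 \left(- \frac{1}{2058895}\right) = - \frac{188133}{411779} \approx -0.45688$)
$2804870 - y = 2804870 - - \frac{188133}{411779} = 2804870 + \frac{188133}{411779} = \frac{1154986751863}{411779}$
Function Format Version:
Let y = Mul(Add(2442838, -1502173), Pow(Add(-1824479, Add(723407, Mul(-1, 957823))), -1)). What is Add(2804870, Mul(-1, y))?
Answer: Rational(1154986751863, 411779) ≈ 2.8049e+6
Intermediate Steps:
y = Rational(-188133, 411779) (y = Mul(940665, Pow(Add(-1824479, Add(723407, -957823)), -1)) = Mul(940665, Pow(Add(-1824479, -234416), -1)) = Mul(940665, Pow(-2058895, -1)) = Mul(940665, Rational(-1, 2058895)) = Rational(-188133, 411779) ≈ -0.45688)
Add(2804870, Mul(-1, y)) = Add(2804870, Mul(-1, Rational(-188133, 411779))) = Add(2804870, Rational(188133, 411779)) = Rational(1154986751863, 411779)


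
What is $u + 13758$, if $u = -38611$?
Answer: $-24853$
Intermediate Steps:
$u + 13758 = -38611 + 13758 = -24853$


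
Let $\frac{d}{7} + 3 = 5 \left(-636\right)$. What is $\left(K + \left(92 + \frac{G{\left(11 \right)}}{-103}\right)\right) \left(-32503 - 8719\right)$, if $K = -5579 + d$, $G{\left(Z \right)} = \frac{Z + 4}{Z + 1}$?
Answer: $\frac{235798517231}{206} \approx 1.1447 \cdot 10^{9}$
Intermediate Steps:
$d = -22281$ ($d = -21 + 7 \cdot 5 \left(-636\right) = -21 + 7 \left(-3180\right) = -21 - 22260 = -22281$)
$G{\left(Z \right)} = \frac{4 + Z}{1 + Z}$
$K = -27860$ ($K = -5579 - 22281 = -27860$)
$\left(K + \left(92 + \frac{G{\left(11 \right)}}{-103}\right)\right) \left(-32503 - 8719\right) = \left(-27860 + \left(92 + \frac{\frac{1}{1 + 11} \left(4 + 11\right)}{-103}\right)\right) \left(-32503 - 8719\right) = \left(-27860 + \left(92 + \frac{1}{12} \cdot 15 \left(- \frac{1}{103}\right)\right)\right) \left(-41222\right) = \left(-27860 + \left(92 + \frac{5}{4} \left(- \frac{1}{103}\right)\right)\right) \left(-41222\right) = \left(-27860 + \left(92 - \frac{5}{412}\right)\right) \left(-41222\right) = \left(-27860 + \frac{37899}{412}\right) \left(-41222\right) = \left(- \frac{11440421}{412}\right) \left(-41222\right) = \frac{235798517231}{206}$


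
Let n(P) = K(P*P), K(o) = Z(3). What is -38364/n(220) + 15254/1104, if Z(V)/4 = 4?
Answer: -1315931/552 ≈ -2383.9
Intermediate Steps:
Z(V) = 16 (Z(V) = 4*4 = 16)
K(o) = 16
n(P) = 16
-38364/n(220) + 15254/1104 = -38364/16 + 15254/1104 = -38364*1/16 + 15254*(1/1104) = -9591/4 + 7627/552 = -1315931/552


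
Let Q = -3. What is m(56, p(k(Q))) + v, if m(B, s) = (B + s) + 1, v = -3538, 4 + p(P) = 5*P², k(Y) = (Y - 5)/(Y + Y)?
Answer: -31285/9 ≈ -3476.1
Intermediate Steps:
k(Y) = (-5 + Y)/(2*Y) (k(Y) = (-5 + Y)/((2*Y)) = (-5 + Y)*(1/(2*Y)) = (-5 + Y)/(2*Y))
p(P) = -4 + 5*P²
m(B, s) = 1 + B + s
m(56, p(k(Q))) + v = (1 + 56 + (-4 + 5*((½)*(-5 - 3)/(-3))²)) - 3538 = (1 + 56 + (-4 + 5*((½)*(-⅓)*(-8))²)) - 3538 = (1 + 56 + (-4 + 5*(4/3)²)) - 3538 = (1 + 56 + (-4 + 5*(16/9))) - 3538 = (1 + 56 + (-4 + 80/9)) - 3538 = (1 + 56 + 44/9) - 3538 = 557/9 - 3538 = -31285/9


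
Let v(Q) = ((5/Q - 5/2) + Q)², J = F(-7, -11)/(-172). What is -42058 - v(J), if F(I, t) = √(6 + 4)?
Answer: -1716378631/14792 - 73965*√10/172 ≈ -1.1739e+5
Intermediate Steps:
F(I, t) = √10
J = -√10/172 (J = √10/(-172) = √10*(-1/172) = -√10/172 ≈ -0.018385)
v(Q) = (-5/2 + Q + 5/Q)² (v(Q) = ((5/Q - 5*½) + Q)² = ((5/Q - 5/2) + Q)² = ((-5/2 + 5/Q) + Q)² = (-5/2 + Q + 5/Q)²)
-42058 - v(J) = -42058 - (10 - (-5)*√10/172 + 2*(-√10/172)²)²/(4*(-√10/172)²) = -42058 - 14792*(10 + 5*√10/172 + 2*(5/14792))²/(4*5) = -42058 - 14792*(10 + 5*√10/172 + 5/7396)²/(4*5) = -42058 - 14792*(73965/7396 + 5*√10/172)²/(4*5) = -42058 - 3698*(73965/7396 + 5*√10/172)²/5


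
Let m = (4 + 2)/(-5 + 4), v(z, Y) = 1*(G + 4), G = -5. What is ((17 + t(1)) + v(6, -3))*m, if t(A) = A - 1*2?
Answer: -90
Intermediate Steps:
t(A) = -2 + A (t(A) = A - 2 = -2 + A)
v(z, Y) = -1 (v(z, Y) = 1*(-5 + 4) = 1*(-1) = -1)
m = -6 (m = 6/(-1) = 6*(-1) = -6)
((17 + t(1)) + v(6, -3))*m = ((17 + (-2 + 1)) - 1)*(-6) = ((17 - 1) - 1)*(-6) = (16 - 1)*(-6) = 15*(-6) = -90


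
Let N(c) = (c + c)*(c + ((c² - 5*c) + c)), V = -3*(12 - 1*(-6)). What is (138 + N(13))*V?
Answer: -189972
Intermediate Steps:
V = -54 (V = -3*(12 + 6) = -3*18 = -54)
N(c) = 2*c*(c² - 3*c) (N(c) = (2*c)*(c + (c² - 4*c)) = (2*c)*(c² - 3*c) = 2*c*(c² - 3*c))
(138 + N(13))*V = (138 + 2*13²*(-3 + 13))*(-54) = (138 + 2*169*10)*(-54) = (138 + 3380)*(-54) = 3518*(-54) = -189972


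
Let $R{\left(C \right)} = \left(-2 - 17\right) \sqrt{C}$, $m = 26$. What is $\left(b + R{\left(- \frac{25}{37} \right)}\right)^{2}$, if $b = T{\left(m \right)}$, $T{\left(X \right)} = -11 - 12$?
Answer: $\frac{10548}{37} + \frac{4370 i \sqrt{37}}{37} \approx 285.08 + 718.42 i$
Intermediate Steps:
$T{\left(X \right)} = -23$ ($T{\left(X \right)} = -11 - 12 = -23$)
$R{\left(C \right)} = - 19 \sqrt{C}$ ($R{\left(C \right)} = \left(-2 - 17\right) \sqrt{C} = - 19 \sqrt{C}$)
$b = -23$
$\left(b + R{\left(- \frac{25}{37} \right)}\right)^{2} = \left(-23 - 19 \sqrt{- \frac{25}{37}}\right)^{2} = \left(-23 - 19 \frac{5 i \sqrt{37}}{37}\right)^{2} = \left(-23 - \frac{95 i \sqrt{37}}{37}\right)^{2}$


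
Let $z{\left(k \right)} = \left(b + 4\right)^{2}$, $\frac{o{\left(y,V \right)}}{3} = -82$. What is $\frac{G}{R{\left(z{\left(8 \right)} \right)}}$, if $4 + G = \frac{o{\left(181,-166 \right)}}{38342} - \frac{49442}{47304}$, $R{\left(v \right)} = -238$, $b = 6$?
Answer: $\frac{2290565455}{107916933096} \approx 0.021225$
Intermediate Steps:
$o{\left(y,V \right)} = -246$ ($o{\left(y,V \right)} = 3 \left(-82\right) = -246$)
$z{\left(k \right)} = 100$ ($z{\left(k \right)} = \left(6 + 4\right)^{2} = 10^{2} = 100$)
$G = - \frac{2290565455}{453432492}$ ($G = -4 - \left(\frac{123}{19171} + \frac{24721}{23652}\right) = -4 - \frac{476835487}{453432492} = - \frac{2290565455}{453432492} \approx -5.0516$)
$\frac{G}{R{\left(z{\left(8 \right)} \right)}} = - \frac{2290565455}{453432492 \left(-238\right)} = \left(- \frac{2290565455}{453432492}\right) \left(- \frac{1}{238}\right) = \frac{2290565455}{107916933096}$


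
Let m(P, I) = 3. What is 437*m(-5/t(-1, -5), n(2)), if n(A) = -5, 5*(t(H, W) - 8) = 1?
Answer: 1311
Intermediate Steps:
t(H, W) = 41/5 (t(H, W) = 8 + (1/5)*1 = 8 + 1/5 = 41/5)
437*m(-5/t(-1, -5), n(2)) = 437*3 = 1311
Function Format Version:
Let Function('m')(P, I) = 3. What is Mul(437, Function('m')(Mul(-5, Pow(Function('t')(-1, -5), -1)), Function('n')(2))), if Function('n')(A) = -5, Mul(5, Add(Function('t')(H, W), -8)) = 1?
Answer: 1311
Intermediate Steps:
Function('t')(H, W) = Rational(41, 5) (Function('t')(H, W) = Add(8, Mul(Rational(1, 5), 1)) = Add(8, Rational(1, 5)) = Rational(41, 5))
Mul(437, Function('m')(Mul(-5, Pow(Function('t')(-1, -5), -1)), Function('n')(2))) = Mul(437, 3) = 1311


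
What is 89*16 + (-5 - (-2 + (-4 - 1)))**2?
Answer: 1428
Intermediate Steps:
89*16 + (-5 - (-2 + (-4 - 1)))**2 = 1424 + (-5 - (-2 - 5))**2 = 1424 + (-5 - 1*(-7))**2 = 1424 + (-5 + 7)**2 = 1424 + 2**2 = 1424 + 4 = 1428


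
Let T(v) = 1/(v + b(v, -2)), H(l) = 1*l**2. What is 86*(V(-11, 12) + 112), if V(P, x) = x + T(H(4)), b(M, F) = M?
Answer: 170667/16 ≈ 10667.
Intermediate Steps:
H(l) = l**2
T(v) = 1/(2*v) (T(v) = 1/(v + v) = 1/(2*v))
V(P, x) = 1/32 + x (V(P, x) = x + 1/(2*(4**2)) = x + (1/2)/16 = x + (1/2)*(1/16) = x + 1/32 = 1/32 + x)
86*(V(-11, 12) + 112) = 86*((1/32 + 12) + 112) = 86*(385/32 + 112) = 86*(3969/32) = 170667/16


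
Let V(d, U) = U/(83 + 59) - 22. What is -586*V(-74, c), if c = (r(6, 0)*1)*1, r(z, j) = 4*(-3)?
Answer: 918848/71 ≈ 12942.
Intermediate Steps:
r(z, j) = -12
c = -12 (c = -12*1*1 = -12*1 = -12)
V(d, U) = -22 + U/142 (V(d, U) = U/142 - 22 = -22 + U/142)
-586*V(-74, c) = -586*(-22 + (1/142)*(-12)) = -586*(-22 - 6/71) = -586*(-1568/71) = 918848/71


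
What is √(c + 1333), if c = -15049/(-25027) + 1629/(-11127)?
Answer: √11489723796309080957/92825143 ≈ 36.516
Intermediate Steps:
c = 42227080/92825143 (c = -15049*(-1/25027) + 1629*(-1/11127) = 15049/25027 - 543/3709 = 42227080/92825143 ≈ 0.45491)
√(c + 1333) = √(42227080/92825143 + 1333) = √(123778142699/92825143) = √11489723796309080957/92825143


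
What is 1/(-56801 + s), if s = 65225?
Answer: 1/8424 ≈ 0.00011871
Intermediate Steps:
1/(-56801 + s) = 1/(-56801 + 65225) = 1/8424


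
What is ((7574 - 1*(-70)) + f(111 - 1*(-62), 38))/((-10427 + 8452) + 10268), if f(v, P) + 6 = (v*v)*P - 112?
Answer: 1144828/8293 ≈ 138.05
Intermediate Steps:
f(v, P) = -118 + P*v**2 (f(v, P) = -6 + ((v*v)*P - 112) = -6 + (v**2*P - 112) = -6 + (P*v**2 - 112) = -6 + (-112 + P*v**2) = -118 + P*v**2)
((7574 - 1*(-70)) + f(111 - 1*(-62), 38))/((-10427 + 8452) + 10268) = ((7574 - 1*(-70)) + (-118 + 38*(111 - 1*(-62))**2))/((-10427 + 8452) + 10268) = ((7574 + 70) + (-118 + 38*(111 + 62)**2))/(-1975 + 10268) = (7644 + (-118 + 38*173**2))/8293 = (7644 + (-118 + 38*29929))*(1/8293) = (7644 + (-118 + 1137302))*(1/8293) = (7644 + 1137184)*(1/8293) = 1144828*(1/8293) = 1144828/8293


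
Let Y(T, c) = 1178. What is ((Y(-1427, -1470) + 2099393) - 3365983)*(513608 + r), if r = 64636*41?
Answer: -4003363697808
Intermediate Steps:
r = 2650076
((Y(-1427, -1470) + 2099393) - 3365983)*(513608 + r) = ((1178 + 2099393) - 3365983)*(513608 + 2650076) = (2100571 - 3365983)*3163684 = -1265412*3163684 = -4003363697808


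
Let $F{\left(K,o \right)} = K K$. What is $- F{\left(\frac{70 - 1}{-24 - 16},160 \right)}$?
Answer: $- \frac{4761}{1600} \approx -2.9756$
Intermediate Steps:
$F{\left(K,o \right)} = K^{2}$
$- F{\left(\frac{70 - 1}{-24 - 16},160 \right)} = - \left(\frac{70 - 1}{-24 - 16}\right)^{2} = - \left(\frac{69}{-40}\right)^{2} = - \left(69 \left(- \frac{1}{40}\right)\right)^{2} = - \left(- \frac{69}{40}\right)^{2} = \left(-1\right) \frac{4761}{1600} = - \frac{4761}{1600}$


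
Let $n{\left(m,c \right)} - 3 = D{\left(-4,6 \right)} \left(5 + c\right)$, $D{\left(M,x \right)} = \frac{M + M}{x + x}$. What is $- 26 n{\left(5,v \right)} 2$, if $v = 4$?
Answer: $156$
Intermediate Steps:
$D{\left(M,x \right)} = \frac{M}{x}$ ($D{\left(M,x \right)} = \frac{2 M}{2 x} = 2 M \frac{1}{2 x} = \frac{M}{x}$)
$n{\left(m,c \right)} = - \frac{1}{3} - \frac{2 c}{3}$ ($n{\left(m,c \right)} = 3 + - \frac{4}{6} \left(5 + c\right) = 3 + \left(-4\right) \frac{1}{6} \left(5 + c\right) = 3 - \frac{2 \left(5 + c\right)}{3} = 3 - \left(\frac{10}{3} + \frac{2 c}{3}\right) = - \frac{1}{3} - \frac{2 c}{3}$)
$- 26 n{\left(5,v \right)} 2 = - 26 \left(- \frac{1}{3} - \frac{8}{3}\right) 2 = \left(-26\right) \left(-3\right) 2 = 78 \cdot 2 = 156$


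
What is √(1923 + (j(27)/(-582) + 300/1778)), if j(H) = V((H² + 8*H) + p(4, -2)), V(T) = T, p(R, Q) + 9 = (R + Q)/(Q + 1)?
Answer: 2*√32150249217534/258699 ≈ 43.836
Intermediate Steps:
p(R, Q) = -9 + (Q + R)/(1 + Q) (p(R, Q) = -9 + (R + Q)/(Q + 1) = -9 + (Q + R)/(1 + Q))
j(H) = -11 + H² + 8*H (j(H) = (H² + 8*H) + (-9 + 4 - 8*(-2))/(1 - 2) = (H² + 8*H) + (-9 + 4 + 16)/(-1) = (H² + 8*H) - 1*11 = (H² + 8*H) - 11 = -11 + H² + 8*H)
√(1923 + (j(27)/(-582) + 300/1778)) = √(1923 + ((-11 + 27² + 8*27)/(-582) + 300/1778)) = √(1923 + ((-11 + 729 + 216)*(-1/582) + 300*(1/1778))) = √(1923 + (934*(-1/582) + 150/889)) = √(1923 + (-467/291 + 150/889)) = √(1923 - 371513/258699) = √(497106664/258699) = 2*√32150249217534/258699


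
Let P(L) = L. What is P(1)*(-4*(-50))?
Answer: 200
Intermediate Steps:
P(1)*(-4*(-50)) = 1*(-4*(-50)) = 1*200 = 200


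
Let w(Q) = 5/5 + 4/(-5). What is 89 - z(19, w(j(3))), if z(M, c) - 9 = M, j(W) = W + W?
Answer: 61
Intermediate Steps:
j(W) = 2*W
w(Q) = ⅕ (w(Q) = 5*(⅕) + 4*(-⅕) = 1 - ⅘ = ⅕)
z(M, c) = 9 + M
89 - z(19, w(j(3))) = 89 - (9 + 19) = 89 - 1*28 = 89 - 28 = 61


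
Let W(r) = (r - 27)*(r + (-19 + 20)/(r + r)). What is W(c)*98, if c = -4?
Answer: 50127/4 ≈ 12532.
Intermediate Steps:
W(r) = (-27 + r)*(r + 1/(2*r))
W(c)*98 = (½ + (-4)² - 27*(-4) - 27/2/(-4))*98 = (½ + 16 + 108 - 27/2*(-¼))*98 = (½ + 16 + 108 + 27/8)*98 = (1023/8)*98 = 50127/4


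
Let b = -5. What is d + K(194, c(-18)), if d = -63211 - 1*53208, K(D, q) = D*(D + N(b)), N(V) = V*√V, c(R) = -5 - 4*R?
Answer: -78783 - 970*I*√5 ≈ -78783.0 - 2169.0*I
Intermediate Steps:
N(V) = V^(3/2)
K(D, q) = D*(D - 5*I*√5) (K(D, q) = D*(D + (-5)^(3/2)) = D*(D - 5*I*√5))
d = -116419 (d = -63211 - 53208 = -116419)
d + K(194, c(-18)) = -116419 + 194*(194 - 5*I*√5) = -116419 + (37636 - 970*I*√5) = -78783 - 970*I*√5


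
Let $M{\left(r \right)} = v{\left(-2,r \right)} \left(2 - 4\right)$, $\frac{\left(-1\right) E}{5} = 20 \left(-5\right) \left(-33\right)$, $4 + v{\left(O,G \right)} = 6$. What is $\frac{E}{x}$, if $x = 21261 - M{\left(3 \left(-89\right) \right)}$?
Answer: $- \frac{3300}{4253} \approx -0.77592$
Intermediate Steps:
$v{\left(O,G \right)} = 2$ ($v{\left(O,G \right)} = -4 + 6 = 2$)
$E = -16500$ ($E = - 5 \cdot 20 \left(-5\right) \left(-33\right) = - 5 \left(\left(-100\right) \left(-33\right)\right) = \left(-5\right) 3300 = -16500$)
$M{\left(r \right)} = -4$ ($M{\left(r \right)} = 2 \left(2 - 4\right) = 2 \left(-2\right) = -4$)
$x = 21265$ ($x = 21261 - -4 = 21261 + 4 = 21265$)
$\frac{E}{x} = - \frac{16500}{21265} = \left(-16500\right) \frac{1}{21265} = - \frac{3300}{4253}$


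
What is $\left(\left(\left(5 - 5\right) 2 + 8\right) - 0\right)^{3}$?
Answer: $512$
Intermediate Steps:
$\left(\left(\left(5 - 5\right) 2 + 8\right) - 0\right)^{3} = \left(\left(0 \cdot 2 + 8\right) + 0\right)^{3} = \left(\left(0 + 8\right) + 0\right)^{3} = \left(8 + 0\right)^{3} = 8^{3} = 512$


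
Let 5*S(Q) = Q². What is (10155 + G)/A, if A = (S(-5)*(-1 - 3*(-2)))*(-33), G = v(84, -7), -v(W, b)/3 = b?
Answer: -3392/275 ≈ -12.335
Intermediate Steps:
v(W, b) = -3*b
G = 21 (G = -3*(-7) = 21)
S(Q) = Q²/5
A = -825 (A = (((⅕)*(-5)²)*(-1 - 3*(-2)))*(-33) = (((⅕)*25)*(-1 + 6))*(-33) = (5*5)*(-33) = 25*(-33) = -825)
(10155 + G)/A = (10155 + 21)/(-825) = 10176*(-1/825) = -3392/275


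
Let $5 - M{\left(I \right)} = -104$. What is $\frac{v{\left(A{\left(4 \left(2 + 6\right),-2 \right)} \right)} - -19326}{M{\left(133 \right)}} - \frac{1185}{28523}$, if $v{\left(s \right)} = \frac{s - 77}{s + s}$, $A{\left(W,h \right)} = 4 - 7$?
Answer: $\frac{1654459919}{9327021} \approx 177.38$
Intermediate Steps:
$A{\left(W,h \right)} = -3$ ($A{\left(W,h \right)} = 4 - 7 = -3$)
$M{\left(I \right)} = 109$ ($M{\left(I \right)} = 5 - -104 = 5 + 104 = 109$)
$v{\left(s \right)} = \frac{-77 + s}{2 s}$
$\frac{v{\left(A{\left(4 \left(2 + 6\right),-2 \right)} \right)} - -19326}{M{\left(133 \right)}} - \frac{1185}{28523} = \frac{\frac{-77 - 3}{2 \left(-3\right)} - -19326}{109} - \frac{1185}{28523} = \left(\frac{1}{2} \left(- \frac{1}{3}\right) \left(-80\right) + 19326\right) \frac{1}{109} - \frac{1185}{28523} = \left(\frac{40}{3} + 19326\right) \frac{1}{109} - \frac{1185}{28523} = \frac{58018}{3} \cdot \frac{1}{109} - \frac{1185}{28523} = \frac{58018}{327} - \frac{1185}{28523} = \frac{1654459919}{9327021}$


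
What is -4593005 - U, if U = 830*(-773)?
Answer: -3951415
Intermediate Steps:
U = -641590
-4593005 - U = -4593005 - 1*(-641590) = -4593005 + 641590 = -3951415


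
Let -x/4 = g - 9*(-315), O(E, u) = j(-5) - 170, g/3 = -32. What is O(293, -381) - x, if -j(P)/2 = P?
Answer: 10796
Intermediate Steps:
g = -96 (g = 3*(-32) = -96)
j(P) = -2*P
O(E, u) = -160 (O(E, u) = -2*(-5) - 170 = 10 - 170 = -160)
x = -10956 (x = -4*(-96 - 9*(-315)) = -4*(-96 + 2835) = -4*2739 = -10956)
O(293, -381) - x = -160 - 1*(-10956) = -160 + 10956 = 10796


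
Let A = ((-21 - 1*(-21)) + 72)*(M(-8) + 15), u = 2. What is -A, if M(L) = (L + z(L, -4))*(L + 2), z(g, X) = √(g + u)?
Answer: -4536 + 432*I*√6 ≈ -4536.0 + 1058.2*I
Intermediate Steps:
z(g, X) = √(2 + g) (z(g, X) = √(g + 2) = √(2 + g))
M(L) = (2 + L)*(L + √(2 + L)) (M(L) = (L + √(2 + L))*(L + 2) = (L + √(2 + L))*(2 + L) = (2 + L)*(L + √(2 + L)))
A = 4536 - 432*I*√6 (A = ((-21 - 1*(-21)) + 72)*(((-8)² + 2*(-8) + 2*√(2 - 8) - 8*√(2 - 8)) + 15) = ((-21 + 21) + 72)*((64 - 16 + 2*√(-6) - 8*I*√6) + 15) = (0 + 72)*((64 - 16 + 2*(I*√6) - 8*I*√6) + 15) = 72*((64 - 16 + 2*I*√6 - 8*I*√6) + 15) = 72*((48 - 6*I*√6) + 15) = 72*(63 - 6*I*√6) = 4536 - 432*I*√6 ≈ 4536.0 - 1058.2*I)
-A = -(4536 - 432*I*√6) = -4536 + 432*I*√6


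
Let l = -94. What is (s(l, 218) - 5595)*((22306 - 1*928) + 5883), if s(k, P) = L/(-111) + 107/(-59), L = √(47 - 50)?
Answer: -9001909332/59 - 9087*I*√3/37 ≈ -1.5257e+8 - 425.38*I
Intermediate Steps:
L = I*√3 (L = √(-3) = I*√3 ≈ 1.732*I)
s(k, P) = -107/59 - I*√3/111 (s(k, P) = (I*√3)/(-111) + 107/(-59) = (I*√3)*(-1/111) + 107*(-1/59) = -I*√3/111 - 107/59 = -107/59 - I*√3/111)
(s(l, 218) - 5595)*((22306 - 1*928) + 5883) = ((-107/59 - I*√3/111) - 5595)*((22306 - 1*928) + 5883) = (-330212/59 - I*√3/111)*((22306 - 928) + 5883) = (-330212/59 - I*√3/111)*(21378 + 5883) = (-330212/59 - I*√3/111)*27261 = -9001909332/59 - 9087*I*√3/37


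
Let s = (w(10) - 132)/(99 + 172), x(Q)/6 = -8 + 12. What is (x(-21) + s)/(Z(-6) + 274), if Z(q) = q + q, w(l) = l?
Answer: 3191/35501 ≈ 0.089885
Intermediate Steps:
Z(q) = 2*q
x(Q) = 24 (x(Q) = 6*(-8 + 12) = 6*4 = 24)
s = -122/271 (s = (10 - 132)/(99 + 172) = -122/271 ≈ -0.45018)
(x(-21) + s)/(Z(-6) + 274) = (24 - 122/271)/(2*(-6) + 274) = 6382/(271*(-12 + 274)) = (6382/271)/262 = (6382/271)*(1/262) = 3191/35501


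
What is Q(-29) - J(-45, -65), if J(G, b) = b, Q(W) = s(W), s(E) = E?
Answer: 36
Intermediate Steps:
Q(W) = W
Q(-29) - J(-45, -65) = -29 - 1*(-65) = -29 + 65 = 36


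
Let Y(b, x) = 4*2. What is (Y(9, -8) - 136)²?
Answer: 16384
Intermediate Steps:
Y(b, x) = 8
(Y(9, -8) - 136)² = (8 - 136)² = (-128)² = 16384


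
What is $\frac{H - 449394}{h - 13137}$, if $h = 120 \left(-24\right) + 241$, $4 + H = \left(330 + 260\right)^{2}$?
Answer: $\frac{50649}{7888} \approx 6.421$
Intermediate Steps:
$H = 348096$ ($H = -4 + \left(330 + 260\right)^{2} = -4 + 590^{2} = -4 + 348100 = 348096$)
$h = -2639$ ($h = -2880 + 241 = -2639$)
$\frac{H - 449394}{h - 13137} = \frac{348096 - 449394}{-2639 - 13137} = - \frac{101298}{-15776} = \left(-101298\right) \left(- \frac{1}{15776}\right) = \frac{50649}{7888}$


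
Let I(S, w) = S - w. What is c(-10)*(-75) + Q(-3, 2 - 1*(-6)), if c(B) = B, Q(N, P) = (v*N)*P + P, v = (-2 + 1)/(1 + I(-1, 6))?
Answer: 754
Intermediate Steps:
v = ⅙ (v = (-2 + 1)/(1 + (-1 - 1*6)) = -1/(1 + (-1 - 6)) = -1/(1 - 7) = -1/(-6) = -1*(-⅙) = ⅙ ≈ 0.16667)
Q(N, P) = P + N*P/6 (Q(N, P) = (N/6)*P + P = N*P/6 + P = P + N*P/6)
c(-10)*(-75) + Q(-3, 2 - 1*(-6)) = -10*(-75) + (2 - 1*(-6))*(6 - 3)/6 = 750 + (⅙)*(2 + 6)*3 = 750 + (⅙)*8*3 = 750 + 4 = 754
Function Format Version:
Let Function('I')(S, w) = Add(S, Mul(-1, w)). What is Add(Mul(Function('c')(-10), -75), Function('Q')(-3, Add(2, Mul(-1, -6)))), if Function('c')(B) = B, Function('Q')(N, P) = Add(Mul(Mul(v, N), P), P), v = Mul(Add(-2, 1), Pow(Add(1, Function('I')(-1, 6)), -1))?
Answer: 754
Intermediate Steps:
v = Rational(1, 6) (v = Mul(Add(-2, 1), Pow(Add(1, Add(-1, Mul(-1, 6))), -1)) = Mul(-1, Pow(Add(1, Add(-1, -6)), -1)) = Mul(-1, Pow(Add(1, -7), -1)) = Mul(-1, Pow(-6, -1)) = Mul(-1, Rational(-1, 6)) = Rational(1, 6) ≈ 0.16667)
Function('Q')(N, P) = Add(P, Mul(Rational(1, 6), N, P)) (Function('Q')(N, P) = Add(Mul(Mul(Rational(1, 6), N), P), P) = Add(Mul(Rational(1, 6), N, P), P) = Add(P, Mul(Rational(1, 6), N, P)))
Add(Mul(Function('c')(-10), -75), Function('Q')(-3, Add(2, Mul(-1, -6)))) = Add(Mul(-10, -75), Mul(Rational(1, 6), Add(2, Mul(-1, -6)), Add(6, -3))) = Add(750, Mul(Rational(1, 6), Add(2, 6), 3)) = Add(750, Mul(Rational(1, 6), 8, 3)) = Add(750, 4) = 754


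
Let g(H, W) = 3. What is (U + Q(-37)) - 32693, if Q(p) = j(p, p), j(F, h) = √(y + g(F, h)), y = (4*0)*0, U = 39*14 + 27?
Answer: -32120 + √3 ≈ -32118.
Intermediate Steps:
U = 573 (U = 546 + 27 = 573)
y = 0 (y = 0*0 = 0)
j(F, h) = √3 (j(F, h) = √(0 + 3) = √3)
Q(p) = √3
(U + Q(-37)) - 32693 = (573 + √3) - 32693 = -32120 + √3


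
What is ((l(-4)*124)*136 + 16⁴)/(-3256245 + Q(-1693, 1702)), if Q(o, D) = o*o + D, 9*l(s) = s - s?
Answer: -32768/194147 ≈ -0.16878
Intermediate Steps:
l(s) = 0 (l(s) = (s - s)/9 = (⅑)*0 = 0)
Q(o, D) = D + o² (Q(o, D) = o² + D = D + o²)
((l(-4)*124)*136 + 16⁴)/(-3256245 + Q(-1693, 1702)) = ((0*124)*136 + 16⁴)/(-3256245 + (1702 + (-1693)²)) = (0*136 + 65536)/(-3256245 + (1702 + 2866249)) = (0 + 65536)/(-3256245 + 2867951) = 65536/(-388294) = 65536*(-1/388294) = -32768/194147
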